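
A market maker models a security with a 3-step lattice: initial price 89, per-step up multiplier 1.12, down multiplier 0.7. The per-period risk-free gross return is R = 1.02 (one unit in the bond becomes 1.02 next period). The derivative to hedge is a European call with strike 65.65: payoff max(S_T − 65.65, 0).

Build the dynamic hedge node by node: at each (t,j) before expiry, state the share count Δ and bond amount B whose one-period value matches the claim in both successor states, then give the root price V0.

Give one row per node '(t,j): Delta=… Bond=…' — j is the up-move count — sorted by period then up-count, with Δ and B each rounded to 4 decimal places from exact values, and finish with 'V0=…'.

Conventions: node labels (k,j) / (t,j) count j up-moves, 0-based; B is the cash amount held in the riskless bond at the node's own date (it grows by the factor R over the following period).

The replicating-portfolio and risk-neutral prices coincide; use p* = (1.02−0.7)/(1.12−0.7) = 0.7619 for the latter.
Expiry values: V(3,0)=0.0000, V(3,1)=0.0000, V(3,2)=12.4991, V(3,3)=59.3886
Node (2,0) S=43.6100: V=(p*·0.0000+(1−p*)·0.0000)/1.02=0.0000; Δ=(0.0000−0.0000)/(48.8432−30.5270)=0.0000; B=V−Δ·S=0.0000
Node (2,1) S=69.7760: V=(p*·12.4991+(1−p*)·0.0000)/1.02=9.3364; Δ=(12.4991−0.0000)/(78.1491−48.8432)=0.4265; B=V−Δ·S=-20.4234
Node (2,2) S=111.6416: V=(p*·59.3886+(1−p*)·12.4991)/1.02=47.2789; Δ=(59.3886−12.4991)/(125.0386−78.1491)=1.0000; B=V−Δ·S=-64.3627
Node (1,0) S=62.3000: V=(p*·9.3364+(1−p*)·0.0000)/1.02=6.9740; Δ=(9.3364−0.0000)/(69.7760−43.6100)=0.3568; B=V−Δ·S=-15.2556
Node (1,1) S=99.6800: V=(p*·47.2789+(1−p*)·9.3364)/1.02=37.4950; Δ=(47.2789−9.3364)/(111.6416−69.7760)=0.9063; B=V−Δ·S=-52.8441
Node (0,0) S=89.0000: V=(p*·37.4950+(1−p*)·6.9740)/1.02=29.6354; Δ=(37.4950−6.9740)/(99.6800−62.3000)=0.8165; B=V−Δ·S=-43.0338
Check: Δ(0,0)·S0 + B(0,0) = 29.6354 = V0.

(0,0): Delta=0.8165 Bond=-43.0338
(1,0): Delta=0.3568 Bond=-15.2556
(1,1): Delta=0.9063 Bond=-52.8441
(2,0): Delta=0.0000 Bond=0.0000
(2,1): Delta=0.4265 Bond=-20.4234
(2,2): Delta=1.0000 Bond=-64.3627
V0=29.6354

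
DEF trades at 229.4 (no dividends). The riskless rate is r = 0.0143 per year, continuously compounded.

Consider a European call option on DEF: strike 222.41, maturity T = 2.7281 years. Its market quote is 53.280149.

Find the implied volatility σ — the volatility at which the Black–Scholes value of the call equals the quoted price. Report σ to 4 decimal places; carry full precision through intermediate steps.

sigma = 0.3124

At σ = 0.3124 the Black–Scholes value reproduces the quote:
σ√T = 0.3124·√2.7281 = 0.515990
d₁ = (ln(S/K) + (r+σ²/2)T) / (σ√T) = (ln(229.4/222.41) + (0.0143+0.3124²/2)·2.7281) / 0.515990 = (0.030945 + 0.172135) / 0.515990 = 0.393572
d₂ = d₁ − σ√T = 0.393572 − 0.515990 = -0.122418
e^{−rT} = 0.961739
N(d₁) = 0.653052,  N(d₂) = 0.451284
V = S·N(d₁) − K·e^{−rT}·N(d₂) = 149.810027 − 96.529877 = 53.280149 (equal to the quote); since ∂V/∂σ > 0 for all σ, the implied volatility is unique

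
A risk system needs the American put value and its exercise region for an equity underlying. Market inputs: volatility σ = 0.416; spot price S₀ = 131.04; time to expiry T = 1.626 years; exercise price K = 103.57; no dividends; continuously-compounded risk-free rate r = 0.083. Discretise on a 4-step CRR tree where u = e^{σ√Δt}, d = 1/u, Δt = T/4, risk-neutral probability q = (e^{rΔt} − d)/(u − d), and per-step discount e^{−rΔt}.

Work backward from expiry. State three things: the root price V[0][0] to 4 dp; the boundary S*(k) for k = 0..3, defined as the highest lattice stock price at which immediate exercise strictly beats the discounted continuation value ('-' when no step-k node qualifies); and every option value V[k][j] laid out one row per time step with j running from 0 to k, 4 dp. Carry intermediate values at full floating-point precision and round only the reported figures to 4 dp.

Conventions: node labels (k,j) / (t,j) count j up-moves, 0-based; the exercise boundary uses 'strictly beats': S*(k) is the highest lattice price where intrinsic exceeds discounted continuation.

Δt=0.40650  u=1.30373  d=0.76703  q=0.49802  discount=0.96682
step 4 (expiry): payoffs max(K−S,0) = 58.2123 26.4748 0.0000 0.0000 0.0000
step 3: (k=3,j=0): S=59.1343, K−S=44.4357, hold=40.9996 ⇒ V=44.4357 exercise | (k=3,j=1): S=100.5115, K−S=3.0585, hold=12.8490 ⇒ V=12.8490 continue | (k=3,j=2): S=170.8410, K−S=0.0000, hold=0.0000 ⇒ V=0.0000 continue | (k=3,j=3): S=290.3812, K−S=0.0000, hold=0.0000 ⇒ V=0.0000 continue  boundary S*=59.1343
step 2: (k=2,j=0): S=77.0952, K−S=26.4748, hold=27.7527 ⇒ V=27.7527 continue | (k=2,j=1): S=131.0400, K−S=0.0000, hold=6.2360 ⇒ V=6.2360 continue | (k=2,j=2): S=222.7308, K−S=0.0000, hold=0.0000 ⇒ V=0.0000 continue  boundary S*=-
step 1: (k=1,j=0): S=100.5115, K−S=3.0585, hold=16.4718 ⇒ V=16.4718 continue | (k=1,j=1): S=170.8410, K−S=0.0000, hold=3.0265 ⇒ V=3.0265 continue  boundary S*=-
step 0: (k=0,j=0): S=131.0400, K−S=0.0000, hold=9.4515 ⇒ V=9.4515 continue  boundary S*=-

price = 9.4515
boundary = - - - 59.1343
tree:
9.4515
16.4718 3.0265
27.7527 6.2360 0.0000
44.4357 12.8490 0.0000 0.0000
58.2123 26.4748 0.0000 0.0000 0.0000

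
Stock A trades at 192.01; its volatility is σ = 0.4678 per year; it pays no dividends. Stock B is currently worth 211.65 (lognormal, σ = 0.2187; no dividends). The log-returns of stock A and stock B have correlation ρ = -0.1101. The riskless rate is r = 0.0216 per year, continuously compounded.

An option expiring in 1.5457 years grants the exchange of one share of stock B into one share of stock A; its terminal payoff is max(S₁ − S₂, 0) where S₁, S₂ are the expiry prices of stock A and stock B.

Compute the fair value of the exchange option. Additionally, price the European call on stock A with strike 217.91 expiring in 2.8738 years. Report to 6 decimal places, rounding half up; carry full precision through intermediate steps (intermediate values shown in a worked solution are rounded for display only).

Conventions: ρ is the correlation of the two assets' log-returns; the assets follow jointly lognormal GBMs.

exchange price = 43.566106
price(stock A call K=217.91) = 54.961448

σ_eff = √(σ₁² + σ₂² − 2ρσ₁σ₂) = √(0.4678² + 0.2187² − 2·-0.1101·0.4678·0.2187) = 0.537768
d₁ = (ln(S₁/S₂) + (q₂ − q₁ + σ_eff²/2)T) / (σ_eff√T) = (ln(192.01/211.65) + (0.0 − 0.0 + 0.144597)·1.5457) / 0.668587 = 0.188633
d₂ = d₁ − σ_eff√T = 0.188633 − 0.668587 = -0.479954
N(d₁) = 0.574810,  N(d₂) = 0.315630
V = S₁·e^{−q₁T}·N(d₁) − S₂·e^{−q₂T}·N(d₂) = 110.369234 − 66.803128 = 43.566106
[vanilla: stock A call K=217.91]
σ√T = 0.4678·√2.8738 = 0.793028
d₁ = (ln(S/K) + (r+σ²/2)T) / (σ√T) = (ln(192.01/217.91) + (0.0216+0.4678²/2)·2.8738) / 0.793028 = (-0.126535 + 0.376521) / 0.793028 = 0.315230
d₂ = d₁ − σ√T = 0.315230 − 0.793028 = -0.477798
e^{−rT} = 0.939813
N(d₁) = 0.623706,  N(d₂) = 0.316397
price = S·N(d₁) − K·e^{−rT}·N(d₂) = 119.757869 − 64.796421 = 54.961448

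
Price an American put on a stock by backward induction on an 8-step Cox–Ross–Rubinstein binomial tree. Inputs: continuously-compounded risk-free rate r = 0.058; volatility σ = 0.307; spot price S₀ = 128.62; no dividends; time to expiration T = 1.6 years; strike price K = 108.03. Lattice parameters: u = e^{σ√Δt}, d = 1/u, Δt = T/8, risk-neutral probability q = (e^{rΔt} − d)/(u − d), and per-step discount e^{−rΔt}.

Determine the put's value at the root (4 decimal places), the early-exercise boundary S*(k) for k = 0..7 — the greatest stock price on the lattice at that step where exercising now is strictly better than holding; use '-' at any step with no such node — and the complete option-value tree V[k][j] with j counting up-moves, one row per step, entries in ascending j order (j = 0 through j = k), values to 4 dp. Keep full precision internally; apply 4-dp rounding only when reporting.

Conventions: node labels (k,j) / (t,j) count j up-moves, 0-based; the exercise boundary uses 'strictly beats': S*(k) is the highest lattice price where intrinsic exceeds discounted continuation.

Δt=0.20000  u=1.14717  d=0.87171  q=0.50809  discount=0.98847
step 8 (expiry): payoffs max(K−S,0) = 65.1457 51.5947 33.7617 10.2937 0.0000 0.0000 0.0000 0.0000 0.0000
step 7: (k=7,j=0): S=49.1954, K−S=58.8346, hold=57.5887 ⇒ V=58.8346 exercise | (k=7,j=1): S=64.7407, K−S=43.2893, hold=42.0434 ⇒ V=43.2893 exercise | (k=7,j=2): S=85.1981, K−S=22.8319, hold=21.5860 ⇒ V=22.8319 exercise | (k=7,j=3): S=112.1198, K−S=0.0000, hold=5.0052 ⇒ V=5.0052 continue | (k=7,j=4): S=147.5485, K−S=0.0000, hold=0.0000 ⇒ V=0.0000 continue | (k=7,j=5): S=194.1723, K−S=0.0000, hold=0.0000 ⇒ V=0.0000 continue | (k=7,j=6): S=255.5288, K−S=0.0000, hold=0.0000 ⇒ V=0.0000 continue | (k=7,j=7): S=336.2733, K−S=0.0000, hold=0.0000 ⇒ V=0.0000 continue  boundary S*=85.1981
step 6: (k=6,j=0): S=56.4353, K−S=51.5947, hold=50.3488 ⇒ V=51.5947 exercise | (k=6,j=1): S=74.2683, K−S=33.7617, hold=32.5158 ⇒ V=33.7617 exercise | (k=6,j=2): S=97.7363, K−S=10.2937, hold=13.6155 ⇒ V=13.6155 continue | (k=6,j=3): S=128.6200, K−S=0.0000, hold=2.4337 ⇒ V=2.4337 continue | (k=6,j=4): S=169.2626, K−S=0.0000, hold=0.0000 ⇒ V=0.0000 continue | (k=6,j=5): S=222.7479, K−S=0.0000, hold=0.0000 ⇒ V=0.0000 continue | (k=6,j=6): S=293.1340, K−S=0.0000, hold=0.0000 ⇒ V=0.0000 continue  boundary S*=74.2683
step 5: (k=5,j=0): S=64.7407, K−S=43.2893, hold=42.0434 ⇒ V=43.2893 exercise | (k=5,j=1): S=85.1981, K−S=22.8319, hold=23.2544 ⇒ V=23.2544 continue | (k=5,j=2): S=112.1198, K−S=0.0000, hold=7.8427 ⇒ V=7.8427 continue | (k=5,j=3): S=147.5485, K−S=0.0000, hold=1.1834 ⇒ V=1.1834 continue | (k=5,j=4): S=194.1723, K−S=0.0000, hold=0.0000 ⇒ V=0.0000 continue | (k=5,j=5): S=255.5288, K−S=0.0000, hold=0.0000 ⇒ V=0.0000 continue  boundary S*=64.7407
step 4: (k=4,j=0): S=74.2683, K−S=33.7617, hold=32.7280 ⇒ V=33.7617 exercise | (k=4,j=1): S=97.7363, K−S=10.2937, hold=15.2460 ⇒ V=15.2460 continue | (k=4,j=2): S=128.6200, K−S=0.0000, hold=4.4077 ⇒ V=4.4077 continue | (k=4,j=3): S=169.2626, K−S=0.0000, hold=0.5754 ⇒ V=0.5754 continue | (k=4,j=4): S=222.7479, K−S=0.0000, hold=0.0000 ⇒ V=0.0000 continue  boundary S*=74.2683
step 3: (k=3,j=0): S=85.1981, K−S=22.8319, hold=24.0732 ⇒ V=24.0732 continue | (k=3,j=1): S=112.1198, K−S=0.0000, hold=9.6269 ⇒ V=9.6269 continue | (k=3,j=2): S=147.5485, K−S=0.0000, hold=2.4322 ⇒ V=2.4322 continue | (k=3,j=3): S=194.1723, K−S=0.0000, hold=0.2798 ⇒ V=0.2798 continue  boundary S*=-
step 2: (k=2,j=0): S=97.7363, K−S=10.2937, hold=16.5402 ⇒ V=16.5402 continue | (k=2,j=1): S=128.6200, K−S=0.0000, hold=5.9025 ⇒ V=5.9025 continue | (k=2,j=2): S=169.2626, K−S=0.0000, hold=1.3231 ⇒ V=1.3231 continue  boundary S*=-
step 1: (k=1,j=0): S=112.1198, K−S=0.0000, hold=11.0069 ⇒ V=11.0069 continue | (k=1,j=1): S=147.5485, K−S=0.0000, hold=3.5345 ⇒ V=3.5345 continue  boundary S*=-
step 0: (k=0,j=0): S=128.6200, K−S=0.0000, hold=7.1271 ⇒ V=7.1271 continue  boundary S*=-

price = 7.1271
boundary = - - - - 74.2683 64.7407 74.2683 85.1981
tree:
7.1271
11.0069 3.5345
16.5402 5.9025 1.3231
24.0732 9.6269 2.4322 0.2798
33.7617 15.2460 4.4077 0.5754 0.0000
43.2893 23.2544 7.8427 1.1834 0.0000 0.0000
51.5947 33.7617 13.6155 2.4337 0.0000 0.0000 0.0000
58.8346 43.2893 22.8319 5.0052 0.0000 0.0000 0.0000 0.0000
65.1457 51.5947 33.7617 10.2937 0.0000 0.0000 0.0000 0.0000 0.0000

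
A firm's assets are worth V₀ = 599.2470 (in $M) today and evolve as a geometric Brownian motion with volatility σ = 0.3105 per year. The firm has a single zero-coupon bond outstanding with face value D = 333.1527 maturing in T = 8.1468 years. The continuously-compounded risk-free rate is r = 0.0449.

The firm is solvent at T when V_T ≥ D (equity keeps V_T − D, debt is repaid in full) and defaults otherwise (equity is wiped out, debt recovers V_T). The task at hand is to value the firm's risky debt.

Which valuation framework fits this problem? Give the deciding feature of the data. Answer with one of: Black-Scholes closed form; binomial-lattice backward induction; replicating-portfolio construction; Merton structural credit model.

Key observation: a levered firm with one bullet debt due at 8.1468 years is the canonical structural-credit setup: equity is a call on the firm's assets struck at the face value.

framework: Merton structural credit model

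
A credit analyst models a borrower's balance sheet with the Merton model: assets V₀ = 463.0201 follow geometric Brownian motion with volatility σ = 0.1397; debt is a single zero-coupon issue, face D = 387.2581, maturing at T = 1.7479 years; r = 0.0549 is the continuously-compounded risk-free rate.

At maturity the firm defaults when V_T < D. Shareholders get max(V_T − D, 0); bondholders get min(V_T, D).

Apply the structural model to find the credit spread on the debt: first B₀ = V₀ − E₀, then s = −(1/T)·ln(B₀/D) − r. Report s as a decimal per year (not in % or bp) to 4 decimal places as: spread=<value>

Apply the equity-as-call identities (strike 387.2581, horizon 1.7479 years):
d₁ = [ln(V₀/D) + (r + σ²/2)T] / (σ√T)
   = [ln(463.0201/387.2581) + (0.0549 + 0.5·0.1397²)·1.7479] / (0.1397·√1.7479)
   = [0.178679 + 0.113016] / 0.184695 = 1.579334
d₂ = d₁ − σ√T = 1.579334 − 0.184695 = 1.394640
N(d₁) = 0.942870,  N(d₂) = 0.918438,  e^(−rT) = 0.908501
E₀ = V₀·N(d₁) − D·e^(−rT)·N(d₂)
   = 463.0201·0.942870 − 387.2581·0.908501·0.918438 = 113.439267
B₀ = V₀ − E₀ = 463.0201 − 113.439267 = 349.580833
spread = −(1/T)·ln(B₀/D) − r = −(1/1.7479)·ln(349.580833/387.2581) − 0.0549 = 0.00365975

spread=0.0037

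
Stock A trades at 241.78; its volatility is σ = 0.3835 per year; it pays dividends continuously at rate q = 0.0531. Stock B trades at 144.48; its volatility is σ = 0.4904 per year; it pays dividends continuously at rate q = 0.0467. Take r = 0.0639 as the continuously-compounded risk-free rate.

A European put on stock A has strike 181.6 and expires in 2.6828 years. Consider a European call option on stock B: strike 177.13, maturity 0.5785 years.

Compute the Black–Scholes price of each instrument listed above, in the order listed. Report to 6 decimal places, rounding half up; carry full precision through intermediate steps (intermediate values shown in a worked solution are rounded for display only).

price(stock A put K=181.6) = 21.640950
price(stock B call K=177.13) = 10.987075

[stock A put K=181.6]
σ√T = 0.3835·√2.6828 = 0.628144
d₁ = (ln(S/K) + (r−q+σ²/2)T) / (σ√T) = (ln(241.78/181.6) + (0.0639−0.0531+0.3835²/2)·2.6828) / 0.628144 = (0.286222 + 0.226257) / 0.628144 = 0.815861
d₂ = d₁ − σ√T = 0.815861 − 0.628144 = 0.187717
e^{−rT} = 0.842458
e^{−qT} = 0.867225
N(−d₁) = 0.207290,  N(−d₂) = 0.425549
price = K·e^{−rT}·N(−d₂) − S·e^{−qT}·N(−d₁) = 65.104985 − 43.464035 = 21.640950
[stock B call K=177.13]
σ√T = 0.4904·√0.5785 = 0.372994
d₁ = (ln(S/K) + (r−q+σ²/2)T) / (σ√T) = (ln(144.48/177.13) + (0.0639−0.0467+0.4904²/2)·0.5785) / 0.372994 = (-0.203743 + 0.079513) / 0.372994 = -0.333062
d₂ = d₁ − σ√T = -0.333062 − 0.372994 = -0.706056
e^{−rT} = 0.963709
e^{−qT} = 0.973346
N(d₁) = 0.369544,  N(d₂) = 0.240077
price = S·e^{−qT}·N(d₁) − K·e^{−rT}·N(d₂) = 51.968553 − 40.981478 = 10.987075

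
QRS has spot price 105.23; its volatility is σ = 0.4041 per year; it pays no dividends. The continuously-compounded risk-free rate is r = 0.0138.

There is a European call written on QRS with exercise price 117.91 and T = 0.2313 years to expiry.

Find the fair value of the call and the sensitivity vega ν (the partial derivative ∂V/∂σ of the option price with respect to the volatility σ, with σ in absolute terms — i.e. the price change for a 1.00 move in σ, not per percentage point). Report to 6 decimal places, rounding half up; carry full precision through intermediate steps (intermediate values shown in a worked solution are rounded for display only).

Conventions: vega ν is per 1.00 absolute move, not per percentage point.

σ√T = 0.4041·√0.2313 = 0.194346
d₁ = (ln(S/K) + (r+σ²/2)T) / (σ√T) = (ln(105.23/117.91) + (0.0138+0.4041²/2)·0.2313) / 0.194346 = (-0.113773 + 0.022077) / 0.194346 = -0.471817
d₂ = d₁ − σ√T = -0.471817 − 0.194346 = -0.666163
e^{−rT} = 0.996813
N(d₁) = 0.318529,  N(d₂) = 0.252653
Call price V = S·N(d₁) − K·e^{−rT}·N(d₂) = 33.518775 − 29.695413 = 3.823362
φ(d₁) = (1/√(2π))·e^{−d₁²/2} = 0.356920
ν = S·φ(d₁)·√T = 18.063339

price = 3.823362
ν = 18.063339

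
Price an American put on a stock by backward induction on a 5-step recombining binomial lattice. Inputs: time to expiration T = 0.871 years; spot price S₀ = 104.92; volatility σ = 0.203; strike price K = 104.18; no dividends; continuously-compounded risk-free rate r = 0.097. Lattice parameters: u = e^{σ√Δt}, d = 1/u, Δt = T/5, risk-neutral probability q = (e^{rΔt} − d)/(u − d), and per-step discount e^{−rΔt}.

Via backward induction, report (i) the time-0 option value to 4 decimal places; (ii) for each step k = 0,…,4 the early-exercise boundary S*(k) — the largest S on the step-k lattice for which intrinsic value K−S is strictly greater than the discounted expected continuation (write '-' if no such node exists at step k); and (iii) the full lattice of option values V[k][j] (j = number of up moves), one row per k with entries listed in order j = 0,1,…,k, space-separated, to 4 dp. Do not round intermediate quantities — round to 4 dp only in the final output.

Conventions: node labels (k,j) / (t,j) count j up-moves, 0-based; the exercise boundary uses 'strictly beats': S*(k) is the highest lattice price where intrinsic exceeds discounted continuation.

price = 4.8249
boundary = - - 88.5657 81.3709 88.5657
tree:
4.8249
8.8453 2.0468
15.6143 4.1893 0.5510
22.8091 8.2931 1.3319 0.0000
29.4194 15.6143 3.2198 0.0000 0.0000
35.4927 22.8091 7.7833 0.0000 0.0000 0.0000

Δt=0.17420, u=1.08842, d=0.91876, q=0.57928, disc=e^(-rΔt)=0.98324
k=5 terminal: V=max(K-S,0) → 35.4927 22.8091 7.7833 0.0000 0.0000 0.0000
k=4: j=0 S=74.7606 intr=29.4194 cont=27.6738 V=29.4194[EX]; j=1 S=88.5657 intr=15.6143 cont=13.8687 V=15.6143[EX]; j=2 S=104.9200 intr=0.0000 cont=3.2198 V=3.2198[hold]; j=3 S=124.2942 intr=0.0000 cont=0.0000 V=0.0000[hold]; j=4 S=147.2460 intr=0.0000 cont=0.0000 V=0.0000[hold]  S*(4)=88.5657
k=3: j=0 S=81.3709 intr=22.8091 cont=21.0635 V=22.8091[EX]; j=1 S=96.3967 intr=7.7833 cont=8.2931 V=8.2931[hold]; j=2 S=114.1970 intr=0.0000 cont=1.3319 V=1.3319[hold]; j=3 S=135.2843 intr=0.0000 cont=0.0000 V=0.0000[hold]  S*(3)=81.3709
k=2: j=0 S=88.5657 intr=15.6143 cont=14.1591 V=15.6143[EX]; j=1 S=104.9200 intr=0.0000 cont=4.1893 V=4.1893[hold]; j=2 S=124.2942 intr=0.0000 cont=0.5510 V=0.5510[hold]  S*(2)=88.5657
k=1: j=0 S=96.3967 intr=7.7833 cont=8.8453 V=8.8453[hold]; j=1 S=114.1970 intr=0.0000 cont=2.0468 V=2.0468[hold]  S*(1)=-
k=0: j=0 S=104.9200 intr=0.0000 cont=4.8249 V=4.8249[hold]  S*(0)=-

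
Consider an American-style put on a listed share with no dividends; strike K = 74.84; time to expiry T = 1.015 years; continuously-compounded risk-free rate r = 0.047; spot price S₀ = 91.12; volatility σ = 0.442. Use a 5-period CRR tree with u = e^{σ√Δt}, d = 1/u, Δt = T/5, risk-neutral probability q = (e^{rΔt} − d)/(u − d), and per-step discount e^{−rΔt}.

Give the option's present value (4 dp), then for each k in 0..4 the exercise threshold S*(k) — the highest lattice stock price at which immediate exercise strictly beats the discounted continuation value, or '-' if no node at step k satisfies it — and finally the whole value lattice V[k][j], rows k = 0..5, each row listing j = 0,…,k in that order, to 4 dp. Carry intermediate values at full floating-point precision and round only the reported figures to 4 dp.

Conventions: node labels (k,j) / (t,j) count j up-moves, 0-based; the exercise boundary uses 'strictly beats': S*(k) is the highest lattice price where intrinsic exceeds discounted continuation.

Δt=0.20300  u=1.22036  d=0.81943  q=0.47429  discount=0.99050
step 5 (expiry): payoffs max(K−S,0) = 41.1753 24.7039 0.1735 0.0000 0.0000 0.0000
step 4: (k=4,j=0): S=41.0831, K−S=33.7569, hold=33.0463 ⇒ V=33.7569 exercise | (k=4,j=1): S=61.1840, K−S=13.6560, hold=12.9453 ⇒ V=13.6560 exercise | (k=4,j=2): S=91.1200, K−S=0.0000, hold=0.0903 ⇒ V=0.0903 continue | (k=4,j=3): S=135.7029, K−S=0.0000, hold=0.0000 ⇒ V=0.0000 continue | (k=4,j=4): S=202.0993, K−S=0.0000, hold=0.0000 ⇒ V=0.0000 continue  boundary S*=61.1840
step 3: (k=3,j=0): S=50.1361, K−S=24.7039, hold=23.9933 ⇒ V=24.7039 exercise | (k=3,j=1): S=74.6665, K−S=0.1735, hold=7.1534 ⇒ V=7.1534 continue | (k=3,j=2): S=111.1991, K−S=0.0000, hold=0.0470 ⇒ V=0.0470 continue | (k=3,j=3): S=165.6063, K−S=0.0000, hold=0.0000 ⇒ V=0.0000 continue  boundary S*=50.1361
step 2: (k=2,j=0): S=61.1840, K−S=13.6560, hold=16.2243 ⇒ V=16.2243 continue | (k=2,j=1): S=91.1200, K−S=0.0000, hold=3.7470 ⇒ V=3.7470 continue | (k=2,j=2): S=135.7029, K−S=0.0000, hold=0.0245 ⇒ V=0.0245 continue  boundary S*=-
step 1: (k=1,j=0): S=74.6665, K−S=0.1735, hold=10.2086 ⇒ V=10.2086 continue | (k=1,j=1): S=111.1991, K−S=0.0000, hold=1.9626 ⇒ V=1.9626 continue  boundary S*=-
step 0: (k=0,j=0): S=91.1200, K−S=0.0000, hold=6.2378 ⇒ V=6.2378 continue  boundary S*=-

price = 6.2378
boundary = - - - 50.1361 61.1840
tree:
6.2378
10.2086 1.9626
16.2243 3.7470 0.0245
24.7039 7.1534 0.0470 0.0000
33.7569 13.6560 0.0903 0.0000 0.0000
41.1753 24.7039 0.1735 0.0000 0.0000 0.0000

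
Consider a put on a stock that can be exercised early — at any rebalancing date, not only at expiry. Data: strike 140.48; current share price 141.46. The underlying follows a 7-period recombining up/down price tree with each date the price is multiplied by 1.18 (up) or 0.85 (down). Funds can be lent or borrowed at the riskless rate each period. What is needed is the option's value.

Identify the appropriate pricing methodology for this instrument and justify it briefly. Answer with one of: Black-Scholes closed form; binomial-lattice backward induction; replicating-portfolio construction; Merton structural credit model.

Key observation: the defining feature is the embedded early-exercise option across 7 discrete dates on the spot-141.46 tree; pricing the strike-140.48 put means working backward with an exercise test at every node.

framework: binomial-lattice backward induction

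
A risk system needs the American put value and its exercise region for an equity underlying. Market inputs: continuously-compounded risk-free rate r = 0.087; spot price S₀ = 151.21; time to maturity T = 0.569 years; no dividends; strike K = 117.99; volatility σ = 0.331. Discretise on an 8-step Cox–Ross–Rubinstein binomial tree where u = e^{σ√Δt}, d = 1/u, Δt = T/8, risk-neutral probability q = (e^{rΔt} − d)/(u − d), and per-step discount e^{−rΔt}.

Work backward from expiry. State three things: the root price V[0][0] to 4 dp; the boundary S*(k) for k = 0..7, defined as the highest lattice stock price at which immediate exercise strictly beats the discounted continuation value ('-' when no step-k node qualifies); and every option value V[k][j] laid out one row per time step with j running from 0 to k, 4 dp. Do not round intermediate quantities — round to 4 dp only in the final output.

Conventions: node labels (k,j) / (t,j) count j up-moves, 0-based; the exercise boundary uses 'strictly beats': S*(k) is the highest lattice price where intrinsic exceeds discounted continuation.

params: Δt=0.07112 u=1.09229 d=0.91551 q=0.51306 e^(-rΔt)=0.99383
t_8 payoffs: 43.3656 28.9560 11.7640 0.0000 0.0000 0.0000 0.0000 0.0000 0.0000
t_7: node(7,0) S=81.5114 payoff=36.4786 vs cont=35.7508 → 36.4786 [stop]  node(7,1) S=97.2508 payoff=20.7392 vs cont=20.0114 → 20.7392 [stop]  node(7,2) S=116.0294 payoff=1.9606 vs cont=5.6931 → 5.6931 [wait]  node(7,3) S=138.4341 payoff=0.0000 vs cont=0.0000 → 0.0000 [wait]  node(7,4) S=165.1650 payoff=0.0000 vs cont=0.0000 → 0.0000 [wait]  node(7,5) S=197.0575 payoff=0.0000 vs cont=0.0000 → 0.0000 [wait]  node(7,6) S=235.1082 payoff=0.0000 vs cont=0.0000 → 0.0000 [wait]  node(7,7) S=280.5064 payoff=0.0000 vs cont=0.0000 → 0.0000 [wait]  ⇒ S*(7)=97.2508
t_6: node(6,0) S=89.0340 payoff=28.9560 vs cont=28.2282 → 28.9560 [stop]  node(6,1) S=106.2260 payoff=11.7640 vs cont=12.9394 → 12.9394 [wait]  node(6,2) S=126.7376 payoff=0.0000 vs cont=2.7551 → 2.7551 [wait]  node(6,3) S=151.2100 payoff=0.0000 vs cont=0.0000 → 0.0000 [wait]  node(6,4) S=180.4079 payoff=0.0000 vs cont=0.0000 → 0.0000 [wait]  node(6,5) S=215.2437 payoff=0.0000 vs cont=0.0000 → 0.0000 [wait]  node(6,6) S=256.8061 payoff=0.0000 vs cont=0.0000 → 0.0000 [wait]  ⇒ S*(6)=89.0340
t_5: node(5,0) S=97.2508 payoff=20.7392 vs cont=20.6106 → 20.7392 [stop]  node(5,1) S=116.0294 payoff=1.9606 vs cont=7.6667 → 7.6667 [wait]  node(5,2) S=138.4341 payoff=0.0000 vs cont=1.3333 → 1.3333 [wait]  node(5,3) S=165.1650 payoff=0.0000 vs cont=0.0000 → 0.0000 [wait]  node(5,4) S=197.0575 payoff=0.0000 vs cont=0.0000 → 0.0000 [wait]  node(5,5) S=235.1082 payoff=0.0000 vs cont=0.0000 → 0.0000 [wait]  ⇒ S*(5)=97.2508
t_4: node(4,0) S=106.2260 payoff=11.7640 vs cont=13.9457 → 13.9457 [wait]  node(4,1) S=126.7376 payoff=0.0000 vs cont=4.3900 → 4.3900 [wait]  node(4,2) S=151.2100 payoff=0.0000 vs cont=0.6452 → 0.6452 [wait]  node(4,3) S=180.4079 payoff=0.0000 vs cont=0.0000 → 0.0000 [wait]  node(4,4) S=215.2437 payoff=0.0000 vs cont=0.0000 → 0.0000 [wait]  ⇒ S*(4)=-
t_3: node(3,0) S=116.0294 payoff=1.9606 vs cont=8.9873 → 8.9873 [wait]  node(3,1) S=138.4341 payoff=0.0000 vs cont=2.4535 → 2.4535 [wait]  node(3,2) S=165.1650 payoff=0.0000 vs cont=0.3123 → 0.3123 [wait]  node(3,3) S=197.0575 payoff=0.0000 vs cont=0.0000 → 0.0000 [wait]  ⇒ S*(3)=-
t_2: node(2,0) S=126.7376 payoff=0.0000 vs cont=5.6003 → 5.6003 [wait]  node(2,1) S=151.2100 payoff=0.0000 vs cont=1.3466 → 1.3466 [wait]  node(2,2) S=180.4079 payoff=0.0000 vs cont=0.1511 → 0.1511 [wait]  ⇒ S*(2)=-
t_1: node(1,0) S=138.4341 payoff=0.0000 vs cont=3.3968 → 3.3968 [wait]  node(1,1) S=165.1650 payoff=0.0000 vs cont=0.7287 → 0.7287 [wait]  ⇒ S*(1)=-
t_0: node(0,0) S=151.2100 payoff=0.0000 vs cont=2.0154 → 2.0154 [wait]  ⇒ S*(0)=-

price = 2.0154
boundary = - - - - - 97.2508 89.0340 97.2508
tree:
2.0154
3.3968 0.7287
5.6003 1.3466 0.1511
8.9873 2.4535 0.3123 0.0000
13.9457 4.3900 0.6452 0.0000 0.0000
20.7392 7.6667 1.3333 0.0000 0.0000 0.0000
28.9560 12.9394 2.7551 0.0000 0.0000 0.0000 0.0000
36.4786 20.7392 5.6931 0.0000 0.0000 0.0000 0.0000 0.0000
43.3656 28.9560 11.7640 0.0000 0.0000 0.0000 0.0000 0.0000 0.0000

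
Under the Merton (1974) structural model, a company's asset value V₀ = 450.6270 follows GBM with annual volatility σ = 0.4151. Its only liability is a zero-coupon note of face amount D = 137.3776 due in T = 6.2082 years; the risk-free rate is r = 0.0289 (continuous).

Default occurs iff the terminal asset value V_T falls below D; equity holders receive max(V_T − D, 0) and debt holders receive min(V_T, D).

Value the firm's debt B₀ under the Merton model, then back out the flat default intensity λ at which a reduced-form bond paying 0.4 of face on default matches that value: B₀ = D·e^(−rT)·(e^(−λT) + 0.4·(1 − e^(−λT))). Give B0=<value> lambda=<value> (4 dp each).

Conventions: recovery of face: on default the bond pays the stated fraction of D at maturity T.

Apply the equity-as-call identities (strike 137.3776, horizon 6.2082 years):
d₁ = [ln(V₀/D) + (r + σ²/2)T] / (σ√T)
   = [ln(450.6270/137.3776) + (0.0289 + 0.5·0.4151²)·6.2082] / (0.4151·√6.2082)
   = [1.187907 + 0.714278] / 1.034274 = 1.839150
d₂ = d₁ − σ√T = 1.839150 − 1.034274 = 0.804876
N(d₁) = 0.967053,  N(d₂) = 0.789554,  e^(−rT) = 0.835757
E₀ = V₀·N(d₁) − D·e^(−rT)·N(d₂)
   = 450.6270·0.967053 − 137.3776·0.835757·0.789554 = 345.128225
B₀ = V₀ − E₀ = 450.6270 − 345.128225 = 105.498775
e^(−λT) = (B₀·e^(rT)/D − 0.4)/(1 − 0.4) = (105.4988·1.196520/137.3776 − 0.4)/0.6 = 0.86477391
λ = −ln(0.86477391)/6.2082 = 0.023402

B0=105.4988 lambda=0.0234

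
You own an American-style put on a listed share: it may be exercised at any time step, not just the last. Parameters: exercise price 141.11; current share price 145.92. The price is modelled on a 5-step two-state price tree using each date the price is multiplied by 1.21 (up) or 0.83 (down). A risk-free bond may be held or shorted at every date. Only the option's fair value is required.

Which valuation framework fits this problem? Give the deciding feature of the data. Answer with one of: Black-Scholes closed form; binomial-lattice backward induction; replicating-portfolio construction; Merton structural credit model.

framework: binomial-lattice backward induction

Key observation: the defining feature is the embedded early-exercise option across 5 discrete dates on the spot-145.92 tree; pricing the strike-141.11 put means working backward with an exercise test at every node.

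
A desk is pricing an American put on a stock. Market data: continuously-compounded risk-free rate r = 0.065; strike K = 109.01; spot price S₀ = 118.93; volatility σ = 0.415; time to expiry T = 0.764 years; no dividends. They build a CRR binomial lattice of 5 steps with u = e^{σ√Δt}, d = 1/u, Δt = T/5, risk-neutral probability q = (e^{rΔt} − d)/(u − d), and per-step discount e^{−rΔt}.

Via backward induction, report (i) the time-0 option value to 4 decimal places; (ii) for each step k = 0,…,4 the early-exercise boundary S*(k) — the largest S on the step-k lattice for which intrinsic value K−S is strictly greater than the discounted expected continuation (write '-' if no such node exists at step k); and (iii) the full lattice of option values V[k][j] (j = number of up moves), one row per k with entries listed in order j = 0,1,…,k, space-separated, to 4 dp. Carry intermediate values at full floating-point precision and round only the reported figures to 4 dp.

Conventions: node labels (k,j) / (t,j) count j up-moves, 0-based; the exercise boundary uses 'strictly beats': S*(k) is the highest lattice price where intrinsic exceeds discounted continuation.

price = 10.3666
boundary = - - - 73.1030 85.9780
tree:
10.3666
16.2671 4.4403
24.7064 7.8204 1.0148
35.9070 13.5593 2.0104 0.0000
46.8540 23.0320 3.9826 0.0000 0.0000
56.1617 35.9070 7.8895 0.0000 0.0000 0.0000

Δt=0.15280, u=1.17612, d=0.85025, q=0.49016, disc=e^(-rΔt)=0.99012
k=5 terminal: V=max(K-S,0) → 56.1617 35.9070 7.8895 0.0000 0.0000 0.0000
k=4: j=0 S=62.1560 intr=46.8540 cont=45.7767 V=46.8540[EX]; j=1 S=85.9780 intr=23.0320 cont=21.9547 V=23.0320[EX]; j=2 S=118.9300 intr=0.0000 cont=3.9826 V=3.9826[hold]; j=3 S=164.5113 intr=0.0000 cont=0.0000 V=0.0000[hold]; j=4 S=227.5621 intr=0.0000 cont=0.0000 V=0.0000[hold]  S*(4)=85.9780
k=3: j=0 S=73.1030 intr=35.9070 cont=34.8297 V=35.9070[EX]; j=1 S=101.1205 intr=7.8895 cont=13.5593 V=13.5593[hold]; j=2 S=139.8761 intr=0.0000 cont=2.0104 V=2.0104[hold]; j=3 S=193.4852 intr=0.0000 cont=0.0000 V=0.0000[hold]  S*(3)=73.1030
k=2: j=0 S=85.9780 intr=23.0320 cont=24.7064 V=24.7064[hold]; j=1 S=118.9300 intr=0.0000 cont=7.8204 V=7.8204[hold]; j=2 S=164.5113 intr=0.0000 cont=1.0148 V=1.0148[hold]  S*(2)=-
k=1: j=0 S=101.1205 intr=7.8895 cont=16.2671 V=16.2671[hold]; j=1 S=139.8761 intr=0.0000 cont=4.4403 V=4.4403[hold]  S*(1)=-
k=0: j=0 S=118.9300 intr=0.0000 cont=10.3666 V=10.3666[hold]  S*(0)=-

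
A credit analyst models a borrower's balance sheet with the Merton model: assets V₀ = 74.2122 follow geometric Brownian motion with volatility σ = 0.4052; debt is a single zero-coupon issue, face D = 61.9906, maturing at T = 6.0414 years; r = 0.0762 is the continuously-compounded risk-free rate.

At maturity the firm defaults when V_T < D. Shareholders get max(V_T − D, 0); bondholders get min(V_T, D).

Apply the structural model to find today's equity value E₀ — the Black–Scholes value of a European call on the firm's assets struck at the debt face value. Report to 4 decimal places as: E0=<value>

E0=42.9764

Apply the equity-as-call identities (strike 61.9906, horizon 6.0414 years):
d₁ = [ln(V₀/D) + (r + σ²/2)T] / (σ√T)
   = [ln(74.2122/61.9906) + (0.0762 + 0.5·0.4052²)·6.0414] / (0.4052·√6.0414)
   = [0.179946 + 0.956314] / 0.995952 = 1.140879
d₂ = d₁ − σ√T = 1.140879 − 0.995952 = 0.144927
N(d₁) = 0.873040,  N(d₂) = 0.557616,  e^(−rT) = 0.631060
E₀ = V₀·N(d₁) − D·e^(−rT)·N(d₂)
   = 74.2122·0.873040 − 61.9906·0.631060·0.557616 = 42.976400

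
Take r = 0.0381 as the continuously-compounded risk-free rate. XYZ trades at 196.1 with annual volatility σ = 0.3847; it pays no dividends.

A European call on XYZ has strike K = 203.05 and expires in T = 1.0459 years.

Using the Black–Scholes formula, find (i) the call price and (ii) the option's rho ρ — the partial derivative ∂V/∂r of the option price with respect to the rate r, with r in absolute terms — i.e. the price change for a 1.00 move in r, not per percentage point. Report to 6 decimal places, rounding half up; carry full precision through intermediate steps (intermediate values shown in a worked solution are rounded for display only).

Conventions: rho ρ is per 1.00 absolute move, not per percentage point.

σ√T = 0.3847·√1.0459 = 0.393430
d₁ = (ln(S/K) + (r+σ²/2)T) / (σ√T) = (ln(196.1/203.05) + (0.0381+0.3847²/2)·1.0459) / 0.393430 = (-0.034828 + 0.117242) / 0.393430 = 0.209478
d₂ = d₁ − σ√T = 0.209478 − 0.393430 = -0.183952
e^{−rT} = 0.960935
N(d₁) = 0.582962,  N(d₂) = 0.427026
Call price V = S·N(d₁) − K·e^{−rT}·N(d₂) = 114.318914 − 83.320278 = 30.998636
ρ = K·T·e^{−rT}·N(d₂) = 87.144679

price = 30.998636
ρ = 87.144679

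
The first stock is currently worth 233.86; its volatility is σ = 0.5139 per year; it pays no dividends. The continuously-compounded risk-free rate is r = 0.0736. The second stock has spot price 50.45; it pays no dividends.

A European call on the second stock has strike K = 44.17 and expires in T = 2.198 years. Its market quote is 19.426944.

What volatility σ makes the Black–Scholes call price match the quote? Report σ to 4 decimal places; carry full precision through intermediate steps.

At σ = 0.4696 the Black–Scholes value reproduces the quote:
σ√T = 0.4696·√2.198 = 0.696213
d₁ = (ln(S/K) + (r+σ²/2)T) / (σ√T) = (ln(50.45/44.17) + (0.0736+0.4696²/2)·2.198) / 0.696213 = (0.132937 + 0.404129) / 0.696213 = 0.771410
d₂ = d₁ − σ√T = 0.771410 − 0.696213 = 0.075198
e^{−rT} = 0.850634
N(d₁) = 0.779768,  N(d₂) = 0.529971
V = S·N(d₁) − K·e^{−rT}·N(d₂) = 39.339304 − 19.912361 = 19.426944 (the quoted price), and the Black–Scholes price is strictly increasing in σ, so σ is unique

sigma = 0.4696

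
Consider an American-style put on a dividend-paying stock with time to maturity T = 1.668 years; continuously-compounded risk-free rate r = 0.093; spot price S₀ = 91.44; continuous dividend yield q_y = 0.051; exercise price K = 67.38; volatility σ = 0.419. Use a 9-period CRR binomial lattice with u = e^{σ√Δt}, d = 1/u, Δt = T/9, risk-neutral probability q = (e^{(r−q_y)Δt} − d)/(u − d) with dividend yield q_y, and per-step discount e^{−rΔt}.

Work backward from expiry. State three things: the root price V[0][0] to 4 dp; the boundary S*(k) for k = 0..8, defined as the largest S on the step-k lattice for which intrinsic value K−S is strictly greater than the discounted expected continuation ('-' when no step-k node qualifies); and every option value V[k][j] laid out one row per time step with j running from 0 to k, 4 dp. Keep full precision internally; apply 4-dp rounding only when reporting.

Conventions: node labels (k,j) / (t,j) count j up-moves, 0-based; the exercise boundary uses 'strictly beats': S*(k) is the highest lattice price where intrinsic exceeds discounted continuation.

Δt=0.18533  u=1.19767  d=0.83495  q=0.47657  discount=0.98291
step 9 (expiry): payoffs max(K−S,0) = 49.3461 41.5118 30.2740 14.1544 0.0000 0.0000 0.0000 0.0000 0.0000 0.0000
step 8: (k=8,j=0): S=21.5987, K−S=45.7813, hold=44.8330 ⇒ V=45.7813 exercise | (k=8,j=1): S=30.9817, K−S=36.3983, hold=35.5383 ⇒ V=36.3983 exercise | (k=8,j=2): S=44.4408, K−S=22.9392, hold=22.2058 ⇒ V=22.9392 exercise | (k=8,j=3): S=63.7469, K−S=3.6331, hold=7.2822 ⇒ V=7.2822 continue | (k=8,j=4): S=91.4400, K−S=0.0000, hold=0.0000 ⇒ V=0.0000 continue | (k=8,j=5): S=131.1636, K−S=0.0000, hold=0.0000 ⇒ V=0.0000 continue | (k=8,j=6): S=188.1439, K−S=0.0000, hold=0.0000 ⇒ V=0.0000 continue | (k=8,j=7): S=269.8777, K−S=0.0000, hold=0.0000 ⇒ V=0.0000 continue | (k=8,j=8): S=387.1186, K−S=0.0000, hold=0.0000 ⇒ V=0.0000 continue  boundary S*=44.4408
step 7: (k=7,j=0): S=25.8682, K−S=41.5118, hold=40.6037 ⇒ V=41.5118 exercise | (k=7,j=1): S=37.1060, K−S=30.2740, hold=29.4717 ⇒ V=30.2740 exercise | (k=7,j=2): S=53.2256, K−S=14.1544, hold=15.2130 ⇒ V=15.2130 continue | (k=7,j=3): S=76.3480, K−S=0.0000, hold=3.7466 ⇒ V=3.7466 continue | (k=7,j=4): S=109.5153, K−S=0.0000, hold=0.0000 ⇒ V=0.0000 continue | (k=7,j=5): S=157.0911, K−S=0.0000, hold=0.0000 ⇒ V=0.0000 continue | (k=7,j=6): S=225.3350, K−S=0.0000, hold=0.0000 ⇒ V=0.0000 continue | (k=7,j=7): S=323.2254, K−S=0.0000, hold=0.0000 ⇒ V=0.0000 continue  boundary S*=37.1060
step 6: (k=6,j=0): S=30.9817, K−S=36.3983, hold=35.5383 ⇒ V=36.3983 exercise | (k=6,j=1): S=44.4408, K−S=22.9392, hold=22.7017 ⇒ V=22.9392 exercise | (k=6,j=2): S=63.7469, K−S=3.6331, hold=9.5819 ⇒ V=9.5819 continue | (k=6,j=3): S=91.4400, K−S=0.0000, hold=1.9276 ⇒ V=1.9276 continue | (k=6,j=4): S=131.1636, K−S=0.0000, hold=0.0000 ⇒ V=0.0000 continue | (k=6,j=5): S=188.1439, K−S=0.0000, hold=0.0000 ⇒ V=0.0000 continue | (k=6,j=6): S=269.8777, K−S=0.0000, hold=0.0000 ⇒ V=0.0000 continue  boundary S*=44.4408
step 5: (k=5,j=0): S=37.1060, K−S=30.2740, hold=29.4717 ⇒ V=30.2740 exercise | (k=5,j=1): S=53.2256, K−S=14.1544, hold=16.2903 ⇒ V=16.2903 continue | (k=5,j=2): S=76.3480, K−S=0.0000, hold=5.8327 ⇒ V=5.8327 continue | (k=5,j=3): S=109.5153, K−S=0.0000, hold=0.9917 ⇒ V=0.9917 continue | (k=5,j=4): S=157.0911, K−S=0.0000, hold=0.0000 ⇒ V=0.0000 continue | (k=5,j=5): S=225.3350, K−S=0.0000, hold=0.0000 ⇒ V=0.0000 continue  boundary S*=37.1060
step 4: (k=4,j=0): S=44.4408, K−S=22.9392, hold=23.2063 ⇒ V=23.2063 continue | (k=4,j=1): S=63.7469, K−S=3.6331, hold=11.1133 ⇒ V=11.1133 continue | (k=4,j=2): S=91.4400, K−S=0.0000, hold=3.4654 ⇒ V=3.4654 continue | (k=4,j=3): S=131.1636, K−S=0.0000, hold=0.5102 ⇒ V=0.5102 continue | (k=4,j=4): S=188.1439, K−S=0.0000, hold=0.0000 ⇒ V=0.0000 continue  boundary S*=-
step 3: (k=3,j=0): S=53.2256, K−S=14.1544, hold=17.1451 ⇒ V=17.1451 continue | (k=3,j=1): S=76.3480, K−S=0.0000, hold=7.3409 ⇒ V=7.3409 continue | (k=3,j=2): S=109.5153, K−S=0.0000, hold=2.0219 ⇒ V=2.0219 continue | (k=3,j=3): S=157.0911, K−S=0.0000, hold=0.2625 ⇒ V=0.2625 continue  boundary S*=-
step 2: (k=2,j=0): S=63.7469, K−S=3.6331, hold=12.2595 ⇒ V=12.2595 continue | (k=2,j=1): S=91.4400, K−S=0.0000, hold=4.7239 ⇒ V=4.7239 continue | (k=2,j=2): S=131.1636, K−S=0.0000, hold=1.1632 ⇒ V=1.1632 continue  boundary S*=-
step 1: (k=1,j=0): S=76.3480, K−S=0.0000, hold=8.5201 ⇒ V=8.5201 continue | (k=1,j=1): S=109.5153, K−S=0.0000, hold=2.9752 ⇒ V=2.9752 continue  boundary S*=-
step 0: (k=0,j=0): S=91.4400, K−S=0.0000, hold=5.7772 ⇒ V=5.7772 continue  boundary S*=-

price = 5.7772
boundary = - - - - - 37.1060 44.4408 37.1060 44.4408
tree:
5.7772
8.5201 2.9752
12.2595 4.7239 1.1632
17.1451 7.3409 2.0219 0.2625
23.2063 11.1133 3.4654 0.5102 0.0000
30.2740 16.2903 5.8327 0.9917 0.0000 0.0000
36.3983 22.9392 9.5819 1.9276 0.0000 0.0000 0.0000
41.5118 30.2740 15.2130 3.7466 0.0000 0.0000 0.0000 0.0000
45.7813 36.3983 22.9392 7.2822 0.0000 0.0000 0.0000 0.0000 0.0000
49.3461 41.5118 30.2740 14.1544 0.0000 0.0000 0.0000 0.0000 0.0000 0.0000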